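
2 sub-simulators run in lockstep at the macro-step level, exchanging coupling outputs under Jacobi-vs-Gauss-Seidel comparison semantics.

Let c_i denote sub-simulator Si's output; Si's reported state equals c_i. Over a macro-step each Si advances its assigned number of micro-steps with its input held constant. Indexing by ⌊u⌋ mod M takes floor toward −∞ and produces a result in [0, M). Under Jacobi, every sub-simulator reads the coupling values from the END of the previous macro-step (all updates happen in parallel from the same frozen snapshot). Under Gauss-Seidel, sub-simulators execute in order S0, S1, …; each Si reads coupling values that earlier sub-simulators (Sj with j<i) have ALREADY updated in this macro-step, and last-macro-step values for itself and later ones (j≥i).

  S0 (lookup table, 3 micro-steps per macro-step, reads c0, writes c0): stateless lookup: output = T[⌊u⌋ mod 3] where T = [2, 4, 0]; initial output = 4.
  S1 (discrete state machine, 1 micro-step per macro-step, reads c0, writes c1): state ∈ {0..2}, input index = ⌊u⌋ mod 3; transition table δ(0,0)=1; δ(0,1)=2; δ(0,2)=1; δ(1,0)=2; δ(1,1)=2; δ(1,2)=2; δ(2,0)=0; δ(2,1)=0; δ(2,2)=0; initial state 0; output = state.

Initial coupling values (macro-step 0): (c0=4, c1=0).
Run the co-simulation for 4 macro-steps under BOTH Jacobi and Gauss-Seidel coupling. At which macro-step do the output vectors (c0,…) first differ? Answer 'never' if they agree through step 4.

[Jacobi] macro 1: S0 reads c0=4 → after 3×micro: 4; S1 reads c0=4 → after 1×micro: 2 ⇒ (c0=4, c1=2)
[Jacobi] macro 2: S0 reads c0=4 → after 3×micro: 4; S1 reads c0=4 → after 1×micro: 0 ⇒ (c0=4, c1=0)
[Jacobi] macro 3: S0 reads c0=4 → after 3×micro: 4; S1 reads c0=4 → after 1×micro: 2 ⇒ (c0=4, c1=2)
[Jacobi] macro 4: S0 reads c0=4 → after 3×micro: 4; S1 reads c0=4 → after 1×micro: 0 ⇒ (c0=4, c1=0)
[Gauss-Seidel] macro 1: S0 reads c0=4 → after 3×micro: 4; S1 reads c0=4 → after 1×micro: 2 ⇒ (c0=4, c1=2)
[Gauss-Seidel] macro 2: S0 reads c0=4 → after 3×micro: 4; S1 reads c0=4 → after 1×micro: 0 ⇒ (c0=4, c1=0)
[Gauss-Seidel] macro 3: S0 reads c0=4 → after 3×micro: 4; S1 reads c0=4 → after 1×micro: 2 ⇒ (c0=4, c1=2)
[Gauss-Seidel] macro 4: S0 reads c0=4 → after 3×micro: 4; S1 reads c0=4 → after 1×micro: 0 ⇒ (c0=4, c1=0)

first divergence at macro-step: never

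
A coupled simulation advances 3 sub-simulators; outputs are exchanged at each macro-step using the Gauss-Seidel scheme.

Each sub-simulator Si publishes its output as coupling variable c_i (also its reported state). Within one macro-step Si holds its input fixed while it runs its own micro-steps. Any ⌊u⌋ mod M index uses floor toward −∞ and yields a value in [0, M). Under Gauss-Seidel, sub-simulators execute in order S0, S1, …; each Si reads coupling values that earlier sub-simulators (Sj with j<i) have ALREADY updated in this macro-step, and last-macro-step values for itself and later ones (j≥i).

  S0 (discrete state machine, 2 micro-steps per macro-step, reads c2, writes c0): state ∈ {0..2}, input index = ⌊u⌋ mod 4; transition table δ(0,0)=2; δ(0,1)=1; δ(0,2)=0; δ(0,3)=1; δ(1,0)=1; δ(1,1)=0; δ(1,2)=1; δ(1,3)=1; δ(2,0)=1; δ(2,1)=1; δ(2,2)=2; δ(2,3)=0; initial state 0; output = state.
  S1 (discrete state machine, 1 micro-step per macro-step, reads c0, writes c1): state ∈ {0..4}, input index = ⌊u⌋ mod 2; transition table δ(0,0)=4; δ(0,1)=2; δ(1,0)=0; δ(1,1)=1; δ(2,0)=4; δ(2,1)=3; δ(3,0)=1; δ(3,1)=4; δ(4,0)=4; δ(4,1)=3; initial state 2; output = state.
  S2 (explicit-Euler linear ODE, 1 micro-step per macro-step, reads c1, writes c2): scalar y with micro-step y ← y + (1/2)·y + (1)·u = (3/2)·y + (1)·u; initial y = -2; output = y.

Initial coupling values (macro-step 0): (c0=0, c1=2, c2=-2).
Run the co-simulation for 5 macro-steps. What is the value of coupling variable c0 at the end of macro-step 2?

macro 1: S0 reads c2=-2 → after 2×micro: 0; S1 reads c0=0 → after 1×micro: 4; S2 reads c1=4 → after 1×micro: 1 ⇒ (c0=0, c1=4, c2=1)
macro 2: S0 reads c2=1 → after 2×micro: 0; S1 reads c0=0 → after 1×micro: 4; S2 reads c1=4 → after 1×micro: 11/2 ⇒ (c0=0, c1=4, c2=11/2)
macro 3: S0 reads c2=11/2 → after 2×micro: 0; S1 reads c0=0 → after 1×micro: 4; S2 reads c1=4 → after 1×micro: 49/4 ⇒ (c0=0, c1=4, c2=49/4)
macro 4: S0 reads c2=49/4 → after 2×micro: 1; S1 reads c0=1 → after 1×micro: 3; S2 reads c1=3 → after 1×micro: 171/8 ⇒ (c0=1, c1=3, c2=171/8)
macro 5: S0 reads c2=171/8 → after 2×micro: 1; S1 reads c0=1 → after 1×micro: 4; S2 reads c1=4 → after 1×micro: 577/16 ⇒ (c0=1, c1=4, c2=577/16)

c0 at macro-step 2 = 0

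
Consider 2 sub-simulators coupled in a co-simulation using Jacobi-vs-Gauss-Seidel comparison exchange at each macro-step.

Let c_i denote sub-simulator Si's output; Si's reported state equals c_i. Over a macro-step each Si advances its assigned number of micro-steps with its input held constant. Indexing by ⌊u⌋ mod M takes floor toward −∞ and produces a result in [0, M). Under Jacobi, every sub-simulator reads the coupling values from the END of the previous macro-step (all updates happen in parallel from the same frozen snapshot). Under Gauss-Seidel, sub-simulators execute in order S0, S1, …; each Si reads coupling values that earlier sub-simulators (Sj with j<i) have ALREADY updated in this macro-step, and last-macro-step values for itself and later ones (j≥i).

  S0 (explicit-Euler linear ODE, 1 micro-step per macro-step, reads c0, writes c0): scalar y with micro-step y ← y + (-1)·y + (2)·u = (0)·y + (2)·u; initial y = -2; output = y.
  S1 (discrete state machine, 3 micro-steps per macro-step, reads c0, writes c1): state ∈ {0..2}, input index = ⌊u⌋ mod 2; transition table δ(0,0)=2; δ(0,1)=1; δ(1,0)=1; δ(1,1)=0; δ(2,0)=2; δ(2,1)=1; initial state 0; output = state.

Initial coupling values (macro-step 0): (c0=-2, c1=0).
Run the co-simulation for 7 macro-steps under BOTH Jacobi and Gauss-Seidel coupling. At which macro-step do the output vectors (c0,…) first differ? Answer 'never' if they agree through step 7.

first divergence at macro-step: never

[Jacobi] macro 1: S0 reads c0=-2 → after 1×micro: -4; S1 reads c0=-2 → after 3×micro: 2 ⇒ (c0=-4, c1=2)
[Jacobi] macro 2: S0 reads c0=-4 → after 1×micro: -8; S1 reads c0=-4 → after 3×micro: 2 ⇒ (c0=-8, c1=2)
[Jacobi] macro 3: S0 reads c0=-8 → after 1×micro: -16; S1 reads c0=-8 → after 3×micro: 2 ⇒ (c0=-16, c1=2)
[Jacobi] macro 4: S0 reads c0=-16 → after 1×micro: -32; S1 reads c0=-16 → after 3×micro: 2 ⇒ (c0=-32, c1=2)
[Jacobi] macro 5: S0 reads c0=-32 → after 1×micro: -64; S1 reads c0=-32 → after 3×micro: 2 ⇒ (c0=-64, c1=2)
[Jacobi] macro 6: S0 reads c0=-64 → after 1×micro: -128; S1 reads c0=-64 → after 3×micro: 2 ⇒ (c0=-128, c1=2)
[Jacobi] macro 7: S0 reads c0=-128 → after 1×micro: -256; S1 reads c0=-128 → after 3×micro: 2 ⇒ (c0=-256, c1=2)
[Gauss-Seidel] macro 1: S0 reads c0=-2 → after 1×micro: -4; S1 reads c0=-4 → after 3×micro: 2 ⇒ (c0=-4, c1=2)
[Gauss-Seidel] macro 2: S0 reads c0=-4 → after 1×micro: -8; S1 reads c0=-8 → after 3×micro: 2 ⇒ (c0=-8, c1=2)
[Gauss-Seidel] macro 3: S0 reads c0=-8 → after 1×micro: -16; S1 reads c0=-16 → after 3×micro: 2 ⇒ (c0=-16, c1=2)
[Gauss-Seidel] macro 4: S0 reads c0=-16 → after 1×micro: -32; S1 reads c0=-32 → after 3×micro: 2 ⇒ (c0=-32, c1=2)
[Gauss-Seidel] macro 5: S0 reads c0=-32 → after 1×micro: -64; S1 reads c0=-64 → after 3×micro: 2 ⇒ (c0=-64, c1=2)
[Gauss-Seidel] macro 6: S0 reads c0=-64 → after 1×micro: -128; S1 reads c0=-128 → after 3×micro: 2 ⇒ (c0=-128, c1=2)
[Gauss-Seidel] macro 7: S0 reads c0=-128 → after 1×micro: -256; S1 reads c0=-256 → after 3×micro: 2 ⇒ (c0=-256, c1=2)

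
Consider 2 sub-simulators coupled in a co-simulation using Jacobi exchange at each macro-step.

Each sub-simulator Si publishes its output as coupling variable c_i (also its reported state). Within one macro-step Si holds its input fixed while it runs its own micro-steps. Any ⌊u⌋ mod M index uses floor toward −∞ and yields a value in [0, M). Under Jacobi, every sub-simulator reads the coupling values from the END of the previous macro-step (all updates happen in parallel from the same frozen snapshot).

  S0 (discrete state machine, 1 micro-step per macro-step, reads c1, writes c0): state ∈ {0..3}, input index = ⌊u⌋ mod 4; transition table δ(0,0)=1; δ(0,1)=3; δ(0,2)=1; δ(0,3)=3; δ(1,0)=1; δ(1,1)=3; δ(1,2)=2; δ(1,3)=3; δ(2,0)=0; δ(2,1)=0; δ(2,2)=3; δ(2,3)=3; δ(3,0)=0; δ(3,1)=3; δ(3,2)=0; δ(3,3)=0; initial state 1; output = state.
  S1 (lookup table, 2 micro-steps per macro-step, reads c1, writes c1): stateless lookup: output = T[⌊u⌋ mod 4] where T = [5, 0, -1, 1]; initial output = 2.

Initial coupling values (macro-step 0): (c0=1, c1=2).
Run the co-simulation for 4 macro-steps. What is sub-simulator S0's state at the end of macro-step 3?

S0 state at macro-step 3 = 3

macro 1: S0 reads c1=2 → after 1×micro: 2; S1 reads c1=2 → after 2×micro: -1 ⇒ (c0=2, c1=-1)
macro 2: S0 reads c1=-1 → after 1×micro: 3; S1 reads c1=-1 → after 2×micro: 1 ⇒ (c0=3, c1=1)
macro 3: S0 reads c1=1 → after 1×micro: 3; S1 reads c1=1 → after 2×micro: 0 ⇒ (c0=3, c1=0)
macro 4: S0 reads c1=0 → after 1×micro: 0; S1 reads c1=0 → after 2×micro: 5 ⇒ (c0=0, c1=5)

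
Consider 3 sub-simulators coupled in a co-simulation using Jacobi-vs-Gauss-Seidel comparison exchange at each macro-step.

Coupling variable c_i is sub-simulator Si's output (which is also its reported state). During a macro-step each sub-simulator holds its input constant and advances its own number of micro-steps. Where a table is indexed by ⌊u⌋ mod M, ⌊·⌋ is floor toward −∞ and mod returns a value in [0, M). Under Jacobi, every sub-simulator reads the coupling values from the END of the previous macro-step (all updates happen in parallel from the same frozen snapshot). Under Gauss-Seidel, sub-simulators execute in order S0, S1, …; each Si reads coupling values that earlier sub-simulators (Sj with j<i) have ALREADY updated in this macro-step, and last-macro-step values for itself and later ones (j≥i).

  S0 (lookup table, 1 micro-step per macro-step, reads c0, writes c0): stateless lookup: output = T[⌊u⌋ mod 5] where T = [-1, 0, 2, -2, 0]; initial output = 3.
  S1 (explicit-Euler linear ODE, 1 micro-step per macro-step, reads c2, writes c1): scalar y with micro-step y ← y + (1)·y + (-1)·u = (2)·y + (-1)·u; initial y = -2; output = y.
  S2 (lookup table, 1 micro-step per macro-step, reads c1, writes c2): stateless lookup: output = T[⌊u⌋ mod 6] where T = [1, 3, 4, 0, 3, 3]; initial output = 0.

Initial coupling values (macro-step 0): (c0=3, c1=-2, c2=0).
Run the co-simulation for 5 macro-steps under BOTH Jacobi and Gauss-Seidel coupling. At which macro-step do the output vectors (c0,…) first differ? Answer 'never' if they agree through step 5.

first divergence at macro-step: 1

[Jacobi] macro 1: S0 reads c0=3 → after 1×micro: -2; S1 reads c2=0 → after 1×micro: -4; S2 reads c1=-2 → after 1×micro: 3 ⇒ (c0=-2, c1=-4, c2=3)
[Jacobi] macro 2: S0 reads c0=-2 → after 1×micro: -2; S1 reads c2=3 → after 1×micro: -11; S2 reads c1=-4 → after 1×micro: 4 ⇒ (c0=-2, c1=-11, c2=4)
[Jacobi] macro 3: S0 reads c0=-2 → after 1×micro: -2; S1 reads c2=4 → after 1×micro: -26; S2 reads c1=-11 → after 1×micro: 3 ⇒ (c0=-2, c1=-26, c2=3)
[Jacobi] macro 4: S0 reads c0=-2 → after 1×micro: -2; S1 reads c2=3 → after 1×micro: -55; S2 reads c1=-26 → after 1×micro: 3 ⇒ (c0=-2, c1=-55, c2=3)
[Jacobi] macro 5: S0 reads c0=-2 → after 1×micro: -2; S1 reads c2=3 → after 1×micro: -113; S2 reads c1=-55 → after 1×micro: 3 ⇒ (c0=-2, c1=-113, c2=3)
[Gauss-Seidel] macro 1: S0 reads c0=3 → after 1×micro: -2; S1 reads c2=0 → after 1×micro: -4; S2 reads c1=-4 → after 1×micro: 4 ⇒ (c0=-2, c1=-4, c2=4)
[Gauss-Seidel] macro 2: S0 reads c0=-2 → after 1×micro: -2; S1 reads c2=4 → after 1×micro: -12; S2 reads c1=-12 → after 1×micro: 1 ⇒ (c0=-2, c1=-12, c2=1)
[Gauss-Seidel] macro 3: S0 reads c0=-2 → after 1×micro: -2; S1 reads c2=1 → after 1×micro: -25; S2 reads c1=-25 → after 1×micro: 3 ⇒ (c0=-2, c1=-25, c2=3)
[Gauss-Seidel] macro 4: S0 reads c0=-2 → after 1×micro: -2; S1 reads c2=3 → after 1×micro: -53; S2 reads c1=-53 → after 1×micro: 3 ⇒ (c0=-2, c1=-53, c2=3)
[Gauss-Seidel] macro 5: S0 reads c0=-2 → after 1×micro: -2; S1 reads c2=3 → after 1×micro: -109; S2 reads c1=-109 → after 1×micro: 3 ⇒ (c0=-2, c1=-109, c2=3)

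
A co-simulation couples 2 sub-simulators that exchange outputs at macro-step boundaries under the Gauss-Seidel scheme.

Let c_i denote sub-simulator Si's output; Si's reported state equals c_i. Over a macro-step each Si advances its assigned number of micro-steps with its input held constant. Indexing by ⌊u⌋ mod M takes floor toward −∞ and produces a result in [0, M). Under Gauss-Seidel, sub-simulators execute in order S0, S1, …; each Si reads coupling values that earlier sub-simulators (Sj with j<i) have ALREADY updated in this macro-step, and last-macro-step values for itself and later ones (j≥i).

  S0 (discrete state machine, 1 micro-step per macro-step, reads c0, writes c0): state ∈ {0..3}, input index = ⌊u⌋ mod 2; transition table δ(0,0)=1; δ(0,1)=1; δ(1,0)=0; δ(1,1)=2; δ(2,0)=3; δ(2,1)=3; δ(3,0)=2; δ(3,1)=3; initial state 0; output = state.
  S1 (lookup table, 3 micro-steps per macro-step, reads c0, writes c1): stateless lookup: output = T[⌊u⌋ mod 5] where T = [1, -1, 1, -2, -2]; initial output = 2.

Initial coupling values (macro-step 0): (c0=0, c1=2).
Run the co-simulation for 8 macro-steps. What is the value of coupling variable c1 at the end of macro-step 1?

c1 at macro-step 1 = -1

macro 1: S0 reads c0=0 → after 1×micro: 1; S1 reads c0=1 → after 3×micro: -1 ⇒ (c0=1, c1=-1)
macro 2: S0 reads c0=1 → after 1×micro: 2; S1 reads c0=2 → after 3×micro: 1 ⇒ (c0=2, c1=1)
macro 3: S0 reads c0=2 → after 1×micro: 3; S1 reads c0=3 → after 3×micro: -2 ⇒ (c0=3, c1=-2)
macro 4: S0 reads c0=3 → after 1×micro: 3; S1 reads c0=3 → after 3×micro: -2 ⇒ (c0=3, c1=-2)
macro 5: S0 reads c0=3 → after 1×micro: 3; S1 reads c0=3 → after 3×micro: -2 ⇒ (c0=3, c1=-2)
macro 6: S0 reads c0=3 → after 1×micro: 3; S1 reads c0=3 → after 3×micro: -2 ⇒ (c0=3, c1=-2)
macro 7: S0 reads c0=3 → after 1×micro: 3; S1 reads c0=3 → after 3×micro: -2 ⇒ (c0=3, c1=-2)
macro 8: S0 reads c0=3 → after 1×micro: 3; S1 reads c0=3 → after 3×micro: -2 ⇒ (c0=3, c1=-2)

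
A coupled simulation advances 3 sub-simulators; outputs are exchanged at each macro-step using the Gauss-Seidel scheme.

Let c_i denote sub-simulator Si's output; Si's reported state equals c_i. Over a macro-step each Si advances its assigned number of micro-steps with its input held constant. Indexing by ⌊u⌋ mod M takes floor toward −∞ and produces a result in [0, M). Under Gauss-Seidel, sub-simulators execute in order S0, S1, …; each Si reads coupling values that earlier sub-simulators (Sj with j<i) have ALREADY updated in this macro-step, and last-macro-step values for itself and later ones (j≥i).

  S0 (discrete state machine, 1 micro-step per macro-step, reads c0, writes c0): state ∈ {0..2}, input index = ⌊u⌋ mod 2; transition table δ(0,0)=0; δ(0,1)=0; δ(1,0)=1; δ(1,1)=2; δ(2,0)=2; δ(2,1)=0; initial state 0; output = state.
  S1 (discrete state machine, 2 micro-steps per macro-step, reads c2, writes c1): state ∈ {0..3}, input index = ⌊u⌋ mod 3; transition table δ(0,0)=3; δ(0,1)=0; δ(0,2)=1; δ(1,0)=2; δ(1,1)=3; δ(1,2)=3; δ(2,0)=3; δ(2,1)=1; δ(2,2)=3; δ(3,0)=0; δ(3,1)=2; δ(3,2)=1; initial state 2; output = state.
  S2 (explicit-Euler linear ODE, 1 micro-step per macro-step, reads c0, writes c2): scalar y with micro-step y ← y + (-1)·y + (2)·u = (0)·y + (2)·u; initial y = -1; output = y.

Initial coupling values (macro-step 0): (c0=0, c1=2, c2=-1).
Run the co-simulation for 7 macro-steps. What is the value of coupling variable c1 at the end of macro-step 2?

macro 1: S0 reads c0=0 → after 1×micro: 0; S1 reads c2=-1 → after 2×micro: 1; S2 reads c0=0 → after 1×micro: 0 ⇒ (c0=0, c1=1, c2=0)
macro 2: S0 reads c0=0 → after 1×micro: 0; S1 reads c2=0 → after 2×micro: 3; S2 reads c0=0 → after 1×micro: 0 ⇒ (c0=0, c1=3, c2=0)
macro 3: S0 reads c0=0 → after 1×micro: 0; S1 reads c2=0 → after 2×micro: 3; S2 reads c0=0 → after 1×micro: 0 ⇒ (c0=0, c1=3, c2=0)
macro 4: S0 reads c0=0 → after 1×micro: 0; S1 reads c2=0 → after 2×micro: 3; S2 reads c0=0 → after 1×micro: 0 ⇒ (c0=0, c1=3, c2=0)
macro 5: S0 reads c0=0 → after 1×micro: 0; S1 reads c2=0 → after 2×micro: 3; S2 reads c0=0 → after 1×micro: 0 ⇒ (c0=0, c1=3, c2=0)
macro 6: S0 reads c0=0 → after 1×micro: 0; S1 reads c2=0 → after 2×micro: 3; S2 reads c0=0 → after 1×micro: 0 ⇒ (c0=0, c1=3, c2=0)
macro 7: S0 reads c0=0 → after 1×micro: 0; S1 reads c2=0 → after 2×micro: 3; S2 reads c0=0 → after 1×micro: 0 ⇒ (c0=0, c1=3, c2=0)

c1 at macro-step 2 = 3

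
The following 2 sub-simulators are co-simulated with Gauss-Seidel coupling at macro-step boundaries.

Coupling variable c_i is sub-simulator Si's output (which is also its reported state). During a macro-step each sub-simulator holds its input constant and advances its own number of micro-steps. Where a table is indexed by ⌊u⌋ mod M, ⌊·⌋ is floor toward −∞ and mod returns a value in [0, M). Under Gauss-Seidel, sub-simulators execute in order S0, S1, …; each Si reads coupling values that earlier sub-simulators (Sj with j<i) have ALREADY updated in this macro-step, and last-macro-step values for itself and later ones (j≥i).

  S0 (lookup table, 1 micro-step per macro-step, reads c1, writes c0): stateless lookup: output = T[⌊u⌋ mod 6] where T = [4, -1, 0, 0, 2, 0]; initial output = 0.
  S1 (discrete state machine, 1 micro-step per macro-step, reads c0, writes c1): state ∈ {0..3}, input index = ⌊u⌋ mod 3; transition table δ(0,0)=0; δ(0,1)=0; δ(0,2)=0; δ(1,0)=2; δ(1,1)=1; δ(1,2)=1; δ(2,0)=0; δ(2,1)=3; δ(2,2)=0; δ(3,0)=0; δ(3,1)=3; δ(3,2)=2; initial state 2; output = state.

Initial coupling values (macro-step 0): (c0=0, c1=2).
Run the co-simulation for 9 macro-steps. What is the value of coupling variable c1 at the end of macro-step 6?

c1 at macro-step 6 = 0

macro 1: S0 reads c1=2 → after 1×micro: 0; S1 reads c0=0 → after 1×micro: 0 ⇒ (c0=0, c1=0)
macro 2: S0 reads c1=0 → after 1×micro: 4; S1 reads c0=4 → after 1×micro: 0 ⇒ (c0=4, c1=0)
macro 3: S0 reads c1=0 → after 1×micro: 4; S1 reads c0=4 → after 1×micro: 0 ⇒ (c0=4, c1=0)
macro 4: S0 reads c1=0 → after 1×micro: 4; S1 reads c0=4 → after 1×micro: 0 ⇒ (c0=4, c1=0)
macro 5: S0 reads c1=0 → after 1×micro: 4; S1 reads c0=4 → after 1×micro: 0 ⇒ (c0=4, c1=0)
macro 6: S0 reads c1=0 → after 1×micro: 4; S1 reads c0=4 → after 1×micro: 0 ⇒ (c0=4, c1=0)
macro 7: S0 reads c1=0 → after 1×micro: 4; S1 reads c0=4 → after 1×micro: 0 ⇒ (c0=4, c1=0)
macro 8: S0 reads c1=0 → after 1×micro: 4; S1 reads c0=4 → after 1×micro: 0 ⇒ (c0=4, c1=0)
macro 9: S0 reads c1=0 → after 1×micro: 4; S1 reads c0=4 → after 1×micro: 0 ⇒ (c0=4, c1=0)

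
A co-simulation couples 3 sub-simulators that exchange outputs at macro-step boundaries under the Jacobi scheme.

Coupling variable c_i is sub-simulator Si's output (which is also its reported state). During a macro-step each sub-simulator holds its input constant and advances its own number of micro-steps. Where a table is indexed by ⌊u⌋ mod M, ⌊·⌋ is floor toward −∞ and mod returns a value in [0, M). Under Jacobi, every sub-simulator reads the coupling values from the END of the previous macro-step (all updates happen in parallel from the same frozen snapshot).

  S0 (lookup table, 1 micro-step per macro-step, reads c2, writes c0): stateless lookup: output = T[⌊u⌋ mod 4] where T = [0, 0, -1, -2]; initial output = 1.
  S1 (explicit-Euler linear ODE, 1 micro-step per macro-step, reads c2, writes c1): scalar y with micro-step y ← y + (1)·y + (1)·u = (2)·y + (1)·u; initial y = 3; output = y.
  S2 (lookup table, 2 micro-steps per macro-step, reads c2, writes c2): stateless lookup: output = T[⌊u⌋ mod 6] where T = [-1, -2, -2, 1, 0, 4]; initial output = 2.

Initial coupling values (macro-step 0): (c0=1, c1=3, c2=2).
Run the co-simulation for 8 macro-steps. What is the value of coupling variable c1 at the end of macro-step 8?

c1 at macro-step 8 = 914

macro 1: S0 reads c2=2 → after 1×micro: -1; S1 reads c2=2 → after 1×micro: 8; S2 reads c2=2 → after 2×micro: -2 ⇒ (c0=-1, c1=8, c2=-2)
macro 2: S0 reads c2=-2 → after 1×micro: -1; S1 reads c2=-2 → after 1×micro: 14; S2 reads c2=-2 → after 2×micro: 0 ⇒ (c0=-1, c1=14, c2=0)
macro 3: S0 reads c2=0 → after 1×micro: 0; S1 reads c2=0 → after 1×micro: 28; S2 reads c2=0 → after 2×micro: -1 ⇒ (c0=0, c1=28, c2=-1)
macro 4: S0 reads c2=-1 → after 1×micro: -2; S1 reads c2=-1 → after 1×micro: 55; S2 reads c2=-1 → after 2×micro: 4 ⇒ (c0=-2, c1=55, c2=4)
macro 5: S0 reads c2=4 → after 1×micro: 0; S1 reads c2=4 → after 1×micro: 114; S2 reads c2=4 → after 2×micro: 0 ⇒ (c0=0, c1=114, c2=0)
macro 6: S0 reads c2=0 → after 1×micro: 0; S1 reads c2=0 → after 1×micro: 228; S2 reads c2=0 → after 2×micro: -1 ⇒ (c0=0, c1=228, c2=-1)
macro 7: S0 reads c2=-1 → after 1×micro: -2; S1 reads c2=-1 → after 1×micro: 455; S2 reads c2=-1 → after 2×micro: 4 ⇒ (c0=-2, c1=455, c2=4)
macro 8: S0 reads c2=4 → after 1×micro: 0; S1 reads c2=4 → after 1×micro: 914; S2 reads c2=4 → after 2×micro: 0 ⇒ (c0=0, c1=914, c2=0)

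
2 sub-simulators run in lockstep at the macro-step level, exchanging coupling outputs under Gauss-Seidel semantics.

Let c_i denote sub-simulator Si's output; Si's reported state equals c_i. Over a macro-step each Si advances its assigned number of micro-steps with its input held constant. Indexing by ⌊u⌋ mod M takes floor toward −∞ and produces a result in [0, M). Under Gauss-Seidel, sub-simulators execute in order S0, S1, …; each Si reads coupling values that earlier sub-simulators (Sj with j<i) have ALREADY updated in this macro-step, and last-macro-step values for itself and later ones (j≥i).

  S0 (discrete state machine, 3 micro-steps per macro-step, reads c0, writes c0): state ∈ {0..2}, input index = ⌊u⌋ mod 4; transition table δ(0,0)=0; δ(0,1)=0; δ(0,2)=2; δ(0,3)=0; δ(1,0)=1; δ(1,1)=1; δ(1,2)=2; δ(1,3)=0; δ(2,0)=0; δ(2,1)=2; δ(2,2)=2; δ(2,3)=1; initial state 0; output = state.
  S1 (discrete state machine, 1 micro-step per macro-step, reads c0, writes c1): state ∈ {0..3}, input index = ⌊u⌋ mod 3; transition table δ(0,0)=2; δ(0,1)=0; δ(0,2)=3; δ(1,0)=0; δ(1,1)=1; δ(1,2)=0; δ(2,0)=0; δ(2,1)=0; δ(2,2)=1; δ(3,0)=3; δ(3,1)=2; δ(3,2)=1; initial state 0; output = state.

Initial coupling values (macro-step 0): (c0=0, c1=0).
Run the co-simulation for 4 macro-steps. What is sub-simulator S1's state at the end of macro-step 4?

macro 1: S0 reads c0=0 → after 3×micro: 0; S1 reads c0=0 → after 1×micro: 2 ⇒ (c0=0, c1=2)
macro 2: S0 reads c0=0 → after 3×micro: 0; S1 reads c0=0 → after 1×micro: 0 ⇒ (c0=0, c1=0)
macro 3: S0 reads c0=0 → after 3×micro: 0; S1 reads c0=0 → after 1×micro: 2 ⇒ (c0=0, c1=2)
macro 4: S0 reads c0=0 → after 3×micro: 0; S1 reads c0=0 → after 1×micro: 0 ⇒ (c0=0, c1=0)

S1 state at macro-step 4 = 0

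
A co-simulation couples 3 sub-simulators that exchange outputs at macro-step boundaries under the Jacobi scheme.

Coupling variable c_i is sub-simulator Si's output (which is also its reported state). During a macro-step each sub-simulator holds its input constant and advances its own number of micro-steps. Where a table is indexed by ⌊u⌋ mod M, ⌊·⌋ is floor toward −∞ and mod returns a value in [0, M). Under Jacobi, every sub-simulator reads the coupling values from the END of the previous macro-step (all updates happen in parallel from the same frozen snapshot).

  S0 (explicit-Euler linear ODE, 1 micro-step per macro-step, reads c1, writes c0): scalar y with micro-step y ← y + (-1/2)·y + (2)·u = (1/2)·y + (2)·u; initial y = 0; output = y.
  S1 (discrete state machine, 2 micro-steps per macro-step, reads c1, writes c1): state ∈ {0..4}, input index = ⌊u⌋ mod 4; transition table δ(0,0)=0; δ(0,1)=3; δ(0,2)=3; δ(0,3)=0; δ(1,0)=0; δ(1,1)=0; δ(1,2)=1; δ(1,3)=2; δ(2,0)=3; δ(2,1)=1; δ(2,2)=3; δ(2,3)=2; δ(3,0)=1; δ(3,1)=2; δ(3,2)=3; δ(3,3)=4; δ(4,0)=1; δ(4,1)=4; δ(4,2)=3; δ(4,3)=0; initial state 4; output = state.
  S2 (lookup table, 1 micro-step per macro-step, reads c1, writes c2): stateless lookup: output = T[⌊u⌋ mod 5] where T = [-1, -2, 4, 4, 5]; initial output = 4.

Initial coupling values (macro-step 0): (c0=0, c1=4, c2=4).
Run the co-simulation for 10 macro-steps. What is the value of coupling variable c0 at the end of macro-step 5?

macro 1: S0 reads c1=4 → after 1×micro: 8; S1 reads c1=4 → after 2×micro: 0; S2 reads c1=4 → after 1×micro: 5 ⇒ (c0=8, c1=0, c2=5)
macro 2: S0 reads c1=0 → after 1×micro: 4; S1 reads c1=0 → after 2×micro: 0; S2 reads c1=0 → after 1×micro: -1 ⇒ (c0=4, c1=0, c2=-1)
macro 3: S0 reads c1=0 → after 1×micro: 2; S1 reads c1=0 → after 2×micro: 0; S2 reads c1=0 → after 1×micro: -1 ⇒ (c0=2, c1=0, c2=-1)
macro 4: S0 reads c1=0 → after 1×micro: 1; S1 reads c1=0 → after 2×micro: 0; S2 reads c1=0 → after 1×micro: -1 ⇒ (c0=1, c1=0, c2=-1)
macro 5: S0 reads c1=0 → after 1×micro: 1/2; S1 reads c1=0 → after 2×micro: 0; S2 reads c1=0 → after 1×micro: -1 ⇒ (c0=1/2, c1=0, c2=-1)
macro 6: S0 reads c1=0 → after 1×micro: 1/4; S1 reads c1=0 → after 2×micro: 0; S2 reads c1=0 → after 1×micro: -1 ⇒ (c0=1/4, c1=0, c2=-1)
macro 7: S0 reads c1=0 → after 1×micro: 1/8; S1 reads c1=0 → after 2×micro: 0; S2 reads c1=0 → after 1×micro: -1 ⇒ (c0=1/8, c1=0, c2=-1)
macro 8: S0 reads c1=0 → after 1×micro: 1/16; S1 reads c1=0 → after 2×micro: 0; S2 reads c1=0 → after 1×micro: -1 ⇒ (c0=1/16, c1=0, c2=-1)
macro 9: S0 reads c1=0 → after 1×micro: 1/32; S1 reads c1=0 → after 2×micro: 0; S2 reads c1=0 → after 1×micro: -1 ⇒ (c0=1/32, c1=0, c2=-1)
macro 10: S0 reads c1=0 → after 1×micro: 1/64; S1 reads c1=0 → after 2×micro: 0; S2 reads c1=0 → after 1×micro: -1 ⇒ (c0=1/64, c1=0, c2=-1)

c0 at macro-step 5 = 1/2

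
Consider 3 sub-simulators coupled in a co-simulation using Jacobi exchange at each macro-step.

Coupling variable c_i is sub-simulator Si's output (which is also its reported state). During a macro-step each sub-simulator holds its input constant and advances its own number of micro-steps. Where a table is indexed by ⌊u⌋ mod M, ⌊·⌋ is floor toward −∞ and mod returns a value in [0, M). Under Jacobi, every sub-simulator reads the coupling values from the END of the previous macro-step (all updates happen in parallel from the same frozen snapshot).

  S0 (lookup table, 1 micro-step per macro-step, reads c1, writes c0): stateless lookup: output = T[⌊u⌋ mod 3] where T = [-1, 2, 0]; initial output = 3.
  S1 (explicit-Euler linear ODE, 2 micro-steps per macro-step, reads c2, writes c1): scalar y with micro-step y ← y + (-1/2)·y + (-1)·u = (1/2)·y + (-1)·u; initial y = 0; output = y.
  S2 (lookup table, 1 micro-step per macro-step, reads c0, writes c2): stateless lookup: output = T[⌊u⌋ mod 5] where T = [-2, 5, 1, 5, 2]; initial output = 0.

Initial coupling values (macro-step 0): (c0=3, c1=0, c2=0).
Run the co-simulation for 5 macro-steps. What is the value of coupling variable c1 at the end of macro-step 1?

c1 at macro-step 1 = 0

macro 1: S0 reads c1=0 → after 1×micro: -1; S1 reads c2=0 → after 2×micro: 0; S2 reads c0=3 → after 1×micro: 5 ⇒ (c0=-1, c1=0, c2=5)
macro 2: S0 reads c1=0 → after 1×micro: -1; S1 reads c2=5 → after 2×micro: -15/2; S2 reads c0=-1 → after 1×micro: 2 ⇒ (c0=-1, c1=-15/2, c2=2)
macro 3: S0 reads c1=-15/2 → after 1×micro: 2; S1 reads c2=2 → after 2×micro: -39/8; S2 reads c0=-1 → after 1×micro: 2 ⇒ (c0=2, c1=-39/8, c2=2)
macro 4: S0 reads c1=-39/8 → after 1×micro: 2; S1 reads c2=2 → after 2×micro: -135/32; S2 reads c0=2 → after 1×micro: 1 ⇒ (c0=2, c1=-135/32, c2=1)
macro 5: S0 reads c1=-135/32 → after 1×micro: 2; S1 reads c2=1 → after 2×micro: -327/128; S2 reads c0=2 → after 1×micro: 1 ⇒ (c0=2, c1=-327/128, c2=1)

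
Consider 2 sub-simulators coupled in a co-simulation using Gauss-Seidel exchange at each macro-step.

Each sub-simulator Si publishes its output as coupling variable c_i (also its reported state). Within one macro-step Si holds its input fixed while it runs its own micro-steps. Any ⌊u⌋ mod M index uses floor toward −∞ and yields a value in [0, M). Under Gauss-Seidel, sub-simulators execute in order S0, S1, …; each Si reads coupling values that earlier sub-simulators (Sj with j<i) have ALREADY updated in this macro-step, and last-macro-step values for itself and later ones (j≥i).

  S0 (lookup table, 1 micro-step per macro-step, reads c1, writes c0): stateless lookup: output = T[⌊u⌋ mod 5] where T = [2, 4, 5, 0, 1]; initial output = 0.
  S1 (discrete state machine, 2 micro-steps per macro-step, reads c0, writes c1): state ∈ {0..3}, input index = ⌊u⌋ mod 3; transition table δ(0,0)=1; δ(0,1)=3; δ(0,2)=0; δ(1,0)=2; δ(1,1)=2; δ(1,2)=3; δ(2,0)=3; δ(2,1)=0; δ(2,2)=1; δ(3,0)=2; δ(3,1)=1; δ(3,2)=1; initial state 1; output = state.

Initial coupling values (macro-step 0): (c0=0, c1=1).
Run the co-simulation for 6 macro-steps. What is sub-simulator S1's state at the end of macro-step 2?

S1 state at macro-step 2 = 0

macro 1: S0 reads c1=1 → after 1×micro: 4; S1 reads c0=4 → after 2×micro: 0 ⇒ (c0=4, c1=0)
macro 2: S0 reads c1=0 → after 1×micro: 2; S1 reads c0=2 → after 2×micro: 0 ⇒ (c0=2, c1=0)
macro 3: S0 reads c1=0 → after 1×micro: 2; S1 reads c0=2 → after 2×micro: 0 ⇒ (c0=2, c1=0)
macro 4: S0 reads c1=0 → after 1×micro: 2; S1 reads c0=2 → after 2×micro: 0 ⇒ (c0=2, c1=0)
macro 5: S0 reads c1=0 → after 1×micro: 2; S1 reads c0=2 → after 2×micro: 0 ⇒ (c0=2, c1=0)
macro 6: S0 reads c1=0 → after 1×micro: 2; S1 reads c0=2 → after 2×micro: 0 ⇒ (c0=2, c1=0)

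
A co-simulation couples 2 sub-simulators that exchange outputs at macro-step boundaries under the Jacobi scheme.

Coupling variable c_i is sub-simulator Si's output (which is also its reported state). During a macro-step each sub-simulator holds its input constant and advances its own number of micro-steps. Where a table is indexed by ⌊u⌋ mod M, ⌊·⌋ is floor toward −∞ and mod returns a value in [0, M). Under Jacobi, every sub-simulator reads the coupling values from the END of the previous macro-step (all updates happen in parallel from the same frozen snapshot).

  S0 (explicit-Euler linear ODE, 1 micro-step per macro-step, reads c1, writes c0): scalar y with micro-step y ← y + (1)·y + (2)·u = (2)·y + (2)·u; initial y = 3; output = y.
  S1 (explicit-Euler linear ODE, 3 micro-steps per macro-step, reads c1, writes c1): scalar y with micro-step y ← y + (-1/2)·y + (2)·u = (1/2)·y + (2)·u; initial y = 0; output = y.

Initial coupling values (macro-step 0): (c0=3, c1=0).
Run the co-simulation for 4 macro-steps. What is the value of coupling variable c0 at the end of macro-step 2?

macro 1: S0 reads c1=0 → after 1×micro: 6; S1 reads c1=0 → after 3×micro: 0 ⇒ (c0=6, c1=0)
macro 2: S0 reads c1=0 → after 1×micro: 12; S1 reads c1=0 → after 3×micro: 0 ⇒ (c0=12, c1=0)
macro 3: S0 reads c1=0 → after 1×micro: 24; S1 reads c1=0 → after 3×micro: 0 ⇒ (c0=24, c1=0)
macro 4: S0 reads c1=0 → after 1×micro: 48; S1 reads c1=0 → after 3×micro: 0 ⇒ (c0=48, c1=0)

c0 at macro-step 2 = 12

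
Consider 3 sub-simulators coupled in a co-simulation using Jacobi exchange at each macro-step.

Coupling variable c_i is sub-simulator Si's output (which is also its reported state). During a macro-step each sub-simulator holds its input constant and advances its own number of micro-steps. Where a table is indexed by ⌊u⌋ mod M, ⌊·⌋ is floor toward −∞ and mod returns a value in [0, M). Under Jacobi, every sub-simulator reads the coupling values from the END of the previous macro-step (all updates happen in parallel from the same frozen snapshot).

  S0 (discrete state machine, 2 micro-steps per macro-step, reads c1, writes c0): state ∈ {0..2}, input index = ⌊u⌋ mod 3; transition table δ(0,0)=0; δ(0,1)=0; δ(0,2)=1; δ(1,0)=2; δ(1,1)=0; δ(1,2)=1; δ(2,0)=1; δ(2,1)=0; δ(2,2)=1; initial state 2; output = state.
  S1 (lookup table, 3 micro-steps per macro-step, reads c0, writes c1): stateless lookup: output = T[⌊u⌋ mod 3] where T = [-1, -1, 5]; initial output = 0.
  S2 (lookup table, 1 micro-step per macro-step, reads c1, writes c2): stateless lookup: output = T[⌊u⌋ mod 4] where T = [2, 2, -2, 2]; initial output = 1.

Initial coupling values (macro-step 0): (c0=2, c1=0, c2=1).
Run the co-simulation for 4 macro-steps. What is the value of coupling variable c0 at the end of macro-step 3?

macro 1: S0 reads c1=0 → after 2×micro: 2; S1 reads c0=2 → after 3×micro: 5; S2 reads c1=0 → after 1×micro: 2 ⇒ (c0=2, c1=5, c2=2)
macro 2: S0 reads c1=5 → after 2×micro: 1; S1 reads c0=2 → after 3×micro: 5; S2 reads c1=5 → after 1×micro: 2 ⇒ (c0=1, c1=5, c2=2)
macro 3: S0 reads c1=5 → after 2×micro: 1; S1 reads c0=1 → after 3×micro: -1; S2 reads c1=5 → after 1×micro: 2 ⇒ (c0=1, c1=-1, c2=2)
macro 4: S0 reads c1=-1 → after 2×micro: 1; S1 reads c0=1 → after 3×micro: -1; S2 reads c1=-1 → after 1×micro: 2 ⇒ (c0=1, c1=-1, c2=2)

c0 at macro-step 3 = 1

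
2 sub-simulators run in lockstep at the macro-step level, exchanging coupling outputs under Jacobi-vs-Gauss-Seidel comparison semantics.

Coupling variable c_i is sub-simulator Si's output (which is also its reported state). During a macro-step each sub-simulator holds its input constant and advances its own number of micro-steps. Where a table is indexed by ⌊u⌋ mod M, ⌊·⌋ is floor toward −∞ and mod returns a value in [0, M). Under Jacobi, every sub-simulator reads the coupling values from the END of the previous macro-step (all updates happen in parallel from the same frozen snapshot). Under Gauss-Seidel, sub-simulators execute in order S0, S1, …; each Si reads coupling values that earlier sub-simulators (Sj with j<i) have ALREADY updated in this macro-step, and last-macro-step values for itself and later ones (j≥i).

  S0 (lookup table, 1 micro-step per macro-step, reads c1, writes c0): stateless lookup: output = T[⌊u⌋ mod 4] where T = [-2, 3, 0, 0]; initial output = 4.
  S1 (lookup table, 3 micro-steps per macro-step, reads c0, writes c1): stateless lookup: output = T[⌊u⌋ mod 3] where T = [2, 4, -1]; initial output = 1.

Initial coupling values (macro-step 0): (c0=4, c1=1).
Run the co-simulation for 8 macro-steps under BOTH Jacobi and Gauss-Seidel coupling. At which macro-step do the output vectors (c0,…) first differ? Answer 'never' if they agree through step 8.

[Jacobi] macro 1: S0 reads c1=1 → after 1×micro: 3; S1 reads c0=4 → after 3×micro: 4 ⇒ (c0=3, c1=4)
[Jacobi] macro 2: S0 reads c1=4 → after 1×micro: -2; S1 reads c0=3 → after 3×micro: 2 ⇒ (c0=-2, c1=2)
[Jacobi] macro 3: S0 reads c1=2 → after 1×micro: 0; S1 reads c0=-2 → after 3×micro: 4 ⇒ (c0=0, c1=4)
[Jacobi] macro 4: S0 reads c1=4 → after 1×micro: -2; S1 reads c0=0 → after 3×micro: 2 ⇒ (c0=-2, c1=2)
[Jacobi] macro 5: S0 reads c1=2 → after 1×micro: 0; S1 reads c0=-2 → after 3×micro: 4 ⇒ (c0=0, c1=4)
[Jacobi] macro 6: S0 reads c1=4 → after 1×micro: -2; S1 reads c0=0 → after 3×micro: 2 ⇒ (c0=-2, c1=2)
[Jacobi] macro 7: S0 reads c1=2 → after 1×micro: 0; S1 reads c0=-2 → after 3×micro: 4 ⇒ (c0=0, c1=4)
[Jacobi] macro 8: S0 reads c1=4 → after 1×micro: -2; S1 reads c0=0 → after 3×micro: 2 ⇒ (c0=-2, c1=2)
[Gauss-Seidel] macro 1: S0 reads c1=1 → after 1×micro: 3; S1 reads c0=3 → after 3×micro: 2 ⇒ (c0=3, c1=2)
[Gauss-Seidel] macro 2: S0 reads c1=2 → after 1×micro: 0; S1 reads c0=0 → after 3×micro: 2 ⇒ (c0=0, c1=2)
[Gauss-Seidel] macro 3: S0 reads c1=2 → after 1×micro: 0; S1 reads c0=0 → after 3×micro: 2 ⇒ (c0=0, c1=2)
[Gauss-Seidel] macro 4: S0 reads c1=2 → after 1×micro: 0; S1 reads c0=0 → after 3×micro: 2 ⇒ (c0=0, c1=2)
[Gauss-Seidel] macro 5: S0 reads c1=2 → after 1×micro: 0; S1 reads c0=0 → after 3×micro: 2 ⇒ (c0=0, c1=2)
[Gauss-Seidel] macro 6: S0 reads c1=2 → after 1×micro: 0; S1 reads c0=0 → after 3×micro: 2 ⇒ (c0=0, c1=2)
[Gauss-Seidel] macro 7: S0 reads c1=2 → after 1×micro: 0; S1 reads c0=0 → after 3×micro: 2 ⇒ (c0=0, c1=2)
[Gauss-Seidel] macro 8: S0 reads c1=2 → after 1×micro: 0; S1 reads c0=0 → after 3×micro: 2 ⇒ (c0=0, c1=2)

first divergence at macro-step: 1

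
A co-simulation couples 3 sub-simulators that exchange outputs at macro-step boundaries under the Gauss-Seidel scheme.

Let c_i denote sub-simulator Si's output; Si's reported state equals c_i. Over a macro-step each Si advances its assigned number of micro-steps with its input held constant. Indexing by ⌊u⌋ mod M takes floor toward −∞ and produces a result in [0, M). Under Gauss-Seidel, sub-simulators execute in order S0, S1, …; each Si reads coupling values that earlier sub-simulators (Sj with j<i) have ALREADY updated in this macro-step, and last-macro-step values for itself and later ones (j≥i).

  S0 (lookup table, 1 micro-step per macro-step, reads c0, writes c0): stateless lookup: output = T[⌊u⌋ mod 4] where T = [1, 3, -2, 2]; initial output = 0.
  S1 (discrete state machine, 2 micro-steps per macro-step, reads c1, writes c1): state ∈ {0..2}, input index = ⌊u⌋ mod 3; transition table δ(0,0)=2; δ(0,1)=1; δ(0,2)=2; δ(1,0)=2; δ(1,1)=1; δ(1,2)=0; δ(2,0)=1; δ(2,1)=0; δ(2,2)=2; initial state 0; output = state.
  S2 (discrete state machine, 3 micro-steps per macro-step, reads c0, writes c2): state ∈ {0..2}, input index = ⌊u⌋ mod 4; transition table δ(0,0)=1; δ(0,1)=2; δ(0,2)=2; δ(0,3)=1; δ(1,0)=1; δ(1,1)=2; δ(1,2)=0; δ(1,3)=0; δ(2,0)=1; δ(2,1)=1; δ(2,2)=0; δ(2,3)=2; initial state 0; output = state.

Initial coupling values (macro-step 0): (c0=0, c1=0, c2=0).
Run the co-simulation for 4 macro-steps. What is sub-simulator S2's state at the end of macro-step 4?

S2 state at macro-step 4 = 2

macro 1: S0 reads c0=0 → after 1×micro: 1; S1 reads c1=0 → after 2×micro: 1; S2 reads c0=1 → after 3×micro: 2 ⇒ (c0=1, c1=1, c2=2)
macro 2: S0 reads c0=1 → after 1×micro: 3; S1 reads c1=1 → after 2×micro: 1; S2 reads c0=3 → after 3×micro: 2 ⇒ (c0=3, c1=1, c2=2)
macro 3: S0 reads c0=3 → after 1×micro: 2; S1 reads c1=1 → after 2×micro: 1; S2 reads c0=2 → after 3×micro: 0 ⇒ (c0=2, c1=1, c2=0)
macro 4: S0 reads c0=2 → after 1×micro: -2; S1 reads c1=1 → after 2×micro: 1; S2 reads c0=-2 → after 3×micro: 2 ⇒ (c0=-2, c1=1, c2=2)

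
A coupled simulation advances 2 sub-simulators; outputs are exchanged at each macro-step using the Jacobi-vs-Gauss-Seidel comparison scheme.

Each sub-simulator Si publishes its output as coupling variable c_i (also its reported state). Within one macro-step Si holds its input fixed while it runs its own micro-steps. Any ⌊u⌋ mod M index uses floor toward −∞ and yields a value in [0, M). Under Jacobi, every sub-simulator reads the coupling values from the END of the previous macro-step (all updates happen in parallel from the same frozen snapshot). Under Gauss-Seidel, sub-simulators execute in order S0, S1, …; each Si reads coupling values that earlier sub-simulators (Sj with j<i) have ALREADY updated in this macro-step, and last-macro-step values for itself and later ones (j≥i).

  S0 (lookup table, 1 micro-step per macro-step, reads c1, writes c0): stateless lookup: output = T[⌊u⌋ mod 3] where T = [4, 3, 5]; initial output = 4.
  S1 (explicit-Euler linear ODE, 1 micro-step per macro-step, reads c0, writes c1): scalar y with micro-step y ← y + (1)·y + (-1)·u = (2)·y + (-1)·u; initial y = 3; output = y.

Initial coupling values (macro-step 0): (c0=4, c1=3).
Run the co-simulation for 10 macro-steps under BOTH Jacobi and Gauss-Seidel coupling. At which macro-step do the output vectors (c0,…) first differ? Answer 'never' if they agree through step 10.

[Jacobi] macro 1: S0 reads c1=3 → after 1×micro: 4; S1 reads c0=4 → after 1×micro: 2 ⇒ (c0=4, c1=2)
[Jacobi] macro 2: S0 reads c1=2 → after 1×micro: 5; S1 reads c0=4 → after 1×micro: 0 ⇒ (c0=5, c1=0)
[Jacobi] macro 3: S0 reads c1=0 → after 1×micro: 4; S1 reads c0=5 → after 1×micro: -5 ⇒ (c0=4, c1=-5)
[Jacobi] macro 4: S0 reads c1=-5 → after 1×micro: 3; S1 reads c0=4 → after 1×micro: -14 ⇒ (c0=3, c1=-14)
[Jacobi] macro 5: S0 reads c1=-14 → after 1×micro: 3; S1 reads c0=3 → after 1×micro: -31 ⇒ (c0=3, c1=-31)
[Jacobi] macro 6: S0 reads c1=-31 → after 1×micro: 5; S1 reads c0=3 → after 1×micro: -65 ⇒ (c0=5, c1=-65)
[Jacobi] macro 7: S0 reads c1=-65 → after 1×micro: 3; S1 reads c0=5 → after 1×micro: -135 ⇒ (c0=3, c1=-135)
[Jacobi] macro 8: S0 reads c1=-135 → after 1×micro: 4; S1 reads c0=3 → after 1×micro: -273 ⇒ (c0=4, c1=-273)
[Jacobi] macro 9: S0 reads c1=-273 → after 1×micro: 4; S1 reads c0=4 → after 1×micro: -550 ⇒ (c0=4, c1=-550)
[Jacobi] macro 10: S0 reads c1=-550 → after 1×micro: 5; S1 reads c0=4 → after 1×micro: -1104 ⇒ (c0=5, c1=-1104)
[Gauss-Seidel] macro 1: S0 reads c1=3 → after 1×micro: 4; S1 reads c0=4 → after 1×micro: 2 ⇒ (c0=4, c1=2)
[Gauss-Seidel] macro 2: S0 reads c1=2 → after 1×micro: 5; S1 reads c0=5 → after 1×micro: -1 ⇒ (c0=5, c1=-1)
[Gauss-Seidel] macro 3: S0 reads c1=-1 → after 1×micro: 5; S1 reads c0=5 → after 1×micro: -7 ⇒ (c0=5, c1=-7)
[Gauss-Seidel] macro 4: S0 reads c1=-7 → after 1×micro: 5; S1 reads c0=5 → after 1×micro: -19 ⇒ (c0=5, c1=-19)
[Gauss-Seidel] macro 5: S0 reads c1=-19 → after 1×micro: 5; S1 reads c0=5 → after 1×micro: -43 ⇒ (c0=5, c1=-43)
[Gauss-Seidel] macro 6: S0 reads c1=-43 → after 1×micro: 5; S1 reads c0=5 → after 1×micro: -91 ⇒ (c0=5, c1=-91)
[Gauss-Seidel] macro 7: S0 reads c1=-91 → after 1×micro: 5; S1 reads c0=5 → after 1×micro: -187 ⇒ (c0=5, c1=-187)
[Gauss-Seidel] macro 8: S0 reads c1=-187 → after 1×micro: 5; S1 reads c0=5 → after 1×micro: -379 ⇒ (c0=5, c1=-379)
[Gauss-Seidel] macro 9: S0 reads c1=-379 → after 1×micro: 5; S1 reads c0=5 → after 1×micro: -763 ⇒ (c0=5, c1=-763)
[Gauss-Seidel] macro 10: S0 reads c1=-763 → after 1×micro: 5; S1 reads c0=5 → after 1×micro: -1531 ⇒ (c0=5, c1=-1531)

first divergence at macro-step: 2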